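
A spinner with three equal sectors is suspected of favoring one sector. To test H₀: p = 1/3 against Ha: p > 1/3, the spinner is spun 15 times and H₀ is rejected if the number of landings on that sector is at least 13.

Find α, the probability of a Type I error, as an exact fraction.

451/14348907

The Type I error probability is α = P(S ≥ 13) computed under H₀, where S ~ Binomial(15, 1/3).
Adding the binomial terms for j = 13 through 15 with p = 1/3 yields 451/14348907.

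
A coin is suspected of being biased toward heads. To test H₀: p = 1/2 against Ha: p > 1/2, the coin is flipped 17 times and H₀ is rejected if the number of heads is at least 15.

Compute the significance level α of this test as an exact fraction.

77/65536

Under H₀, K ~ Binomial(17, 1/2), and α = P(K ≥ 15).
Summing the upper tail: (136 + 17 + 1) / 2^17 = 154/131072 = 77/65536.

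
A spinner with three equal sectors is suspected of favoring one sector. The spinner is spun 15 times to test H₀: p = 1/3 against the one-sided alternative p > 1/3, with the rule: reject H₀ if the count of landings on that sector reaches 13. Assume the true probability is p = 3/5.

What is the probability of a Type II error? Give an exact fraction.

29690124488/30517578125

A Type II error is failing to reject when Ha holds: with p = 3/5, β = P(Y ≤ 12).
Equivalently, β = 1 − P(Y ≥ 13) = 29690124488/30517578125.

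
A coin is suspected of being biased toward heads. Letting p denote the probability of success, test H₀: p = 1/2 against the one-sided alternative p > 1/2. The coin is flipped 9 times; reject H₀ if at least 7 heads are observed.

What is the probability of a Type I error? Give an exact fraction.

The Type I error probability is α = P(K ≥ 7) computed under H₀, where K ~ Binomial(9, 1/2).
Summing the upper tail: (36 + 9 + 1) / 2^9 = 46/512 = 23/256.

23/256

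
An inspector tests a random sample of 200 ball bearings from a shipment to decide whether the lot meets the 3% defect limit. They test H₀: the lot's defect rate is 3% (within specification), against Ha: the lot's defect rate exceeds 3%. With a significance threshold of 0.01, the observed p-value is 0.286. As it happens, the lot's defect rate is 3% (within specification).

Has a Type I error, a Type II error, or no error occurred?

No error (correct decision).

Since p = 0.286 ≥ α = 0.01, H₀ is not rejected.
H₀ is true (actually the lot's defect rate is 3% (within specification)).
The decision matches the true state — no error.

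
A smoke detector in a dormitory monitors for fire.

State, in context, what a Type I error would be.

With the conventional null hypothesis that there is no fire:
A Type I error is rejecting H₀ when H₀ is true.
Here that means sounding the alarm and evacuating the building when actually there is no fire.

A Type I error would mean concluding that there is a fire when in fact there is no fire.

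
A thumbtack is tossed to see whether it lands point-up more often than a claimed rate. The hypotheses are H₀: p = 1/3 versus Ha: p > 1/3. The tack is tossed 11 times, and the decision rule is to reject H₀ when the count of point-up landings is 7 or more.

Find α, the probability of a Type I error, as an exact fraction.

2281/59049

The Type I error probability is α = P(S ≥ 7) computed under H₀, where S ~ Binomial(11, 1/3).
Adding the binomial terms for j = 7 through 11 with p = 1/3 yields 2281/59049.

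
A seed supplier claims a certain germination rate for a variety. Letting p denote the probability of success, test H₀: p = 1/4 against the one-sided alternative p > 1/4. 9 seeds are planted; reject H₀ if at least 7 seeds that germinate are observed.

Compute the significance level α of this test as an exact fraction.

Under H₀, Y ~ Binomial(9, 1/4), and α = P(Y ≥ 7).
Summing C(9,j)(1/4)^j(3/4)^{9−j} for j = 7,…,9 gives 11/8192.

11/8192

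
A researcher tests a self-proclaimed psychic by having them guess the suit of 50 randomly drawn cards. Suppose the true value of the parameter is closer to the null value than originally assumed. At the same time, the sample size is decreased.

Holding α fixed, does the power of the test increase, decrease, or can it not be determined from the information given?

It decreases.

When the true parameter is near the null value, the test has a harder time distinguishing Ha from H₀. With less data the test statistic is noisier; under Ha, more outcomes land inside the acceptance region. Both changes push β in the same direction.
Since power = 1 − β and β increases, power decreases.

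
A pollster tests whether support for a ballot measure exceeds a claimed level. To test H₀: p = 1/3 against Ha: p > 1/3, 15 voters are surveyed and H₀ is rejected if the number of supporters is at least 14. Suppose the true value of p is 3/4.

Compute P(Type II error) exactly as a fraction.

493824191/536870912

A Type II error is failing to reject when Ha holds: with p = 3/4, β = P(K ≤ 13).
Summing C(15,j)·(3/4)^j·(1/4)^{15-j} for j = 0..13 gives 493824191/536870912.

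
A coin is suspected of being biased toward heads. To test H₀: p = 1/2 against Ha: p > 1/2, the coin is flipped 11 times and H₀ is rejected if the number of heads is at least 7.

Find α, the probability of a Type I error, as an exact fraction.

281/1024

The Type I error probability is α = P(K ≥ 7) computed under H₀, where K ~ Binomial(11, 1/2).
P(K ≥ 7) = [C(11,7) + C(11,8) + C(11,9) + C(11,10) + C(11,11)] / 2^11 = (330 + 165 + 55 + 11 + 1) / 2048 = 562/2048 = 281/1024.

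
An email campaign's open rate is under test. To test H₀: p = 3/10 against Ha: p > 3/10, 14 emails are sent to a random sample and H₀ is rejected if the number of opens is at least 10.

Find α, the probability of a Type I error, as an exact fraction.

33313260987/20000000000000

α = P(reject H₀ | H₀ true) = P(S ≥ 10 | p = 3/10), with S ~ Binomial(14, 3/10).
Summing C(14,j)(3/10)^j(7/10)^{14−j} for j = 10,…,14 gives 33313260987/20000000000000.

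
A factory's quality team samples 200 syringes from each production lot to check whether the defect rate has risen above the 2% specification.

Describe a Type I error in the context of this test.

A Type I error would mean concluding that the lot's defect rate exceeds 2% when in fact the lot's defect rate is 2% (within specification).

With the conventional null hypothesis that the lot's defect rate is 2% (within specification):
A Type I error is rejecting H₀ when H₀ is true.
Here that means rejecting the lot and scrapping or reworking it when actually the lot's defect rate is 2% (within specification).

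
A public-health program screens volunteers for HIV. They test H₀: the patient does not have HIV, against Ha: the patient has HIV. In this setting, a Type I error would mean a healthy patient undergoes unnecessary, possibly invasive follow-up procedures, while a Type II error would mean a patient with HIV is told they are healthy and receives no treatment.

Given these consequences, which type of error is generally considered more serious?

Type II error

The Type II consequence (a patient with HIV is told they are healthy and receives no treatment) is more severe than the Type I consequence (a healthy patient undergoes unnecessary, possibly invasive follow-up procedures).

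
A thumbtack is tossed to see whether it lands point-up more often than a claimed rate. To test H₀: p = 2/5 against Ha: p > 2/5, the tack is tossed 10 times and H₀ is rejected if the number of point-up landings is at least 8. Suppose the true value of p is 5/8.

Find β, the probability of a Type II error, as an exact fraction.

211794831/268435456

Under the alternative p = 5/8, K ~ Binomial(10, 5/8); β is the probability the test does not reject, P(K < 8).
Adding the binomial probabilities P(K=0)+…+P(K=7) at p = 5/8 gives 211794831/268435456.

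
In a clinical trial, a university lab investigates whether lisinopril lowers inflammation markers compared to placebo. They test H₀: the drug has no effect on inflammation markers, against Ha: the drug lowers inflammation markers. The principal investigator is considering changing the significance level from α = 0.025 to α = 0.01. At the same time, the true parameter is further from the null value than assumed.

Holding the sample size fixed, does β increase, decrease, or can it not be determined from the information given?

Cannot be determined from the information given.

The first change alone would make β increase; the second alone would make β decrease. Which effect dominates depends on the magnitudes, which are not given.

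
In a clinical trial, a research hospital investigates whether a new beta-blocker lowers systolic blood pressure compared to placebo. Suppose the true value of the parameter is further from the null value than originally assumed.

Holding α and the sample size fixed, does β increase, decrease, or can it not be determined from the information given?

It decreases.

A bigger departure from H₀ is easier for the test to detect, so it fails to reject less often.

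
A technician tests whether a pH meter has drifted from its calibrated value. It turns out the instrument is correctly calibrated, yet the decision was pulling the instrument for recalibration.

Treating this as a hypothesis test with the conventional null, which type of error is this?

The null hypothesis here is that the instrument is correctly calibrated.
'Pulling the instrument for recalibration' corresponds to rejecting H₀.
H₀ was rejected but H₀ is true — a Type I error (false positive).

Type I error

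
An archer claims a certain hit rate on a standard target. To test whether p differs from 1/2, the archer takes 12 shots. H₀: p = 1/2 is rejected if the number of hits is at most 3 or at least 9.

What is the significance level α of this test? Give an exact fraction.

299/2048

The significance level is the null-hypothesis probability of the rejection region {≤3} ∪ {≥9}.
Each tail has probability (1 + 12 + 66 + 220)/4096; doubling gives α = 598/4096 = 299/2048.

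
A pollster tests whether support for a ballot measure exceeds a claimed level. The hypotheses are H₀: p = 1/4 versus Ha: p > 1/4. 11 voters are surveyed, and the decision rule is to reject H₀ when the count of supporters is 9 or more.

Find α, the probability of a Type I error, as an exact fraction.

529/4194304

The Type I error probability is α = P(X ≥ 9) computed under H₀, where X ~ Binomial(11, 1/4).
Adding the binomial terms for j = 9 through 11 with p = 1/4 yields 529/4194304.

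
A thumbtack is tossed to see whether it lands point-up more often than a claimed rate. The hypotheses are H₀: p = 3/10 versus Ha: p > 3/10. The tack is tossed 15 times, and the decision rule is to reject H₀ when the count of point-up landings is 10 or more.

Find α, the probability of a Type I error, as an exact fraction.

The Type I error probability is α = P(K ≥ 10) computed under H₀, where K ~ Binomial(15, 3/10).
P(K ≥ 10) = Σ_{j=10}^{15} C(15,j)·(3/10)^j·(7/10)^{15-j} = 913130252109/250000000000000.

913130252109/250000000000000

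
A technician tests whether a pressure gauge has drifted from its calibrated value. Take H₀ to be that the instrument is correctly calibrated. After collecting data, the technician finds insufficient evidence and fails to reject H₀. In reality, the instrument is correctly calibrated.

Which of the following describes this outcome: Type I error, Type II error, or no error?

Neither — the decision is correct.

The test retained a true H₀ — the decision matches the true state.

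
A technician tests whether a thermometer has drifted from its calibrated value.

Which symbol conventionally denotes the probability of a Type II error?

P(Type II error) = P(fail to reject H₀ | H₀ false) = β.

β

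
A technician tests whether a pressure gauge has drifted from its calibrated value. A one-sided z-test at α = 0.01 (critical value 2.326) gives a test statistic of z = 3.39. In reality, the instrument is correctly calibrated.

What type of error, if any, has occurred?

Type I error

The conventional null hypothesis is that the instrument is correctly calibrated.
Since z = 3.39 > z* = 2.326, H₀ is rejected.
H₀ is true (actually the instrument is correctly calibrated).
Rejecting a true H₀ is a Type I error.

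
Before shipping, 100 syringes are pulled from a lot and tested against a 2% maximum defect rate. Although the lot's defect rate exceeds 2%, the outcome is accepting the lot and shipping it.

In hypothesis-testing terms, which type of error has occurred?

Type II error

The null hypothesis here is that the lot's defect rate is 2% (within specification).
'Accepting the lot and shipping it' corresponds to failing to reject H₀.
H₀ was not rejected but H₀ is false — a Type II error (false negative).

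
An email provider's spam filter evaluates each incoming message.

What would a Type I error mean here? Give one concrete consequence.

With the conventional null hypothesis that the message is legitimate (not spam):
A Type I error is rejecting H₀ when H₀ is true.
Here that means sending the message to the spam folder when actually the message is legitimate (not spam).

A Type I error would mean concluding that the message is spam when in fact the message is legitimate (not spam). Consequence: a legitimate email — possibly an important one — is hidden in the spam folder.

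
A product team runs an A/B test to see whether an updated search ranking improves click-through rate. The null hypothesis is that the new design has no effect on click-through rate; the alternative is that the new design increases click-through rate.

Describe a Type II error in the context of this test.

A Type II error is failing to reject H₀ when H₀ is false.
Here that means keeping the current design when actually the new design increases click-through rate.

A Type II error would mean concluding that the new design has no effect on click-through rate (or at least failing to establish that the new design increases click-through rate) when in fact the new design increases click-through rate.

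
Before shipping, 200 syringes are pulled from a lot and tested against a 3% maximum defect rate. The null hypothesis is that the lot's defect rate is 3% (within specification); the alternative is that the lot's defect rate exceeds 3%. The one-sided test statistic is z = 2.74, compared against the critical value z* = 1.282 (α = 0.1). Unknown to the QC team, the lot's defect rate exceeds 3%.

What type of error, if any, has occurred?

No error — this is a correct decision.

Since z = 2.74 > z* = 1.282, H₀ is rejected.
H₀ is false (actually the lot's defect rate exceeds 3%).
The decision matches the true state — no error.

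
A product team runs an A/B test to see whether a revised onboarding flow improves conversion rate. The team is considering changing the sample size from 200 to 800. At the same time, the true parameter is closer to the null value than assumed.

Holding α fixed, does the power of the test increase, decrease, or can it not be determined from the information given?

Cannot be determined from the information given.

The first change alone would make β decrease; the second alone would make β increase. Which effect dominates depends on the magnitudes, which are not given.
Since power = 1 − β, the effect on power is likewise indeterminate.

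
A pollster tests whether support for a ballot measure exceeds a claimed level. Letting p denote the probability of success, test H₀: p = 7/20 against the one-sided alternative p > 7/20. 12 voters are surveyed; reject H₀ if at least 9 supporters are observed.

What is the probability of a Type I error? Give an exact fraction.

4595509118767/819200000000000

Under H₀, K ~ Binomial(12, 7/20), and α = P(K ≥ 9).
P(K ≥ 9) = Σ_{j=9}^{12} C(12,j)·(7/20)^j·(13/20)^{12-j} = 4595509118767/819200000000000.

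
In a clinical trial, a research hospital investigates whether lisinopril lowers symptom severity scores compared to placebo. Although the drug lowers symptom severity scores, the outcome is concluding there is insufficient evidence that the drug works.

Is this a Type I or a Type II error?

Type II error

The null hypothesis here is that the drug has no effect on symptom severity scores.
'Concluding there is insufficient evidence that the drug works' corresponds to failing to reject H₀.
H₀ was not rejected but H₀ is false — a Type II error (false negative).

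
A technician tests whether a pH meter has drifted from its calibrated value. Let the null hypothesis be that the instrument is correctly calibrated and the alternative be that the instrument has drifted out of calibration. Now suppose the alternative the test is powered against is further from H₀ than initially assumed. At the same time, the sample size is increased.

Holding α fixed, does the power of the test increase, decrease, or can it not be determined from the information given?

It increases.

The further the true parameter sits from the null value, the more of the Ha sampling distribution falls in the rejection region. A larger sample reduces the standard error, pulling the sampling distribution under Ha further from the non-rejection region. Both changes push β in the same direction.
Since power = 1 − β and β decreases, power increases.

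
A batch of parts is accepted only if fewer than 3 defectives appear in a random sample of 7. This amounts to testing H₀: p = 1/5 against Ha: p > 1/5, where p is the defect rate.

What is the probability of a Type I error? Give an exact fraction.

Under H₀, K ~ Binomial(7, 1/5); the Type I error rate is P(K ≥ 3).
Via the complement, α = 1 − Σ_{j=0}^{2} C(7,j)(1/5)^j(4/5)^{7-j} = 2313/15625.

2313/15625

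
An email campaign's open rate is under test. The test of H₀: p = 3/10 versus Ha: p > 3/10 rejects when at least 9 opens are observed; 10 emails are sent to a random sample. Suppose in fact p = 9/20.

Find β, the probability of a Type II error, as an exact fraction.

Under the alternative p = 9/20, S ~ Binomial(10, 9/20); β is the probability the test does not reject, P(S < 9).
Equivalently, β = 1 − P(S ≥ 9) = 10193896961809/10240000000000.

10193896961809/10240000000000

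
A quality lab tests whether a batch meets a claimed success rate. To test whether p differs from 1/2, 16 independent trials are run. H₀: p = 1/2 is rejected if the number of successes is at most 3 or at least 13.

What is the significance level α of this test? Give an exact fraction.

697/32768

The significance level is the null-hypothesis probability of the rejection region {≤3} ∪ {≥13}.
Each tail has probability (1 + 16 + 120 + 560)/65536; doubling gives α = 1394/65536 = 697/32768.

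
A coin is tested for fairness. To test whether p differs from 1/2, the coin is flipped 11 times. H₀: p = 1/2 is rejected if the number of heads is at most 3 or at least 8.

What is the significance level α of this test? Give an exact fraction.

29/128

α = P(S ≤ 3 or S ≥ 8 | p = 1/2), S ~ Binomial(11, 1/2).
By symmetry, α = 2·P(S ≤ 3) = 2·(1 + 11 + 55 + 165)/2048 = 464/2048 = 29/128.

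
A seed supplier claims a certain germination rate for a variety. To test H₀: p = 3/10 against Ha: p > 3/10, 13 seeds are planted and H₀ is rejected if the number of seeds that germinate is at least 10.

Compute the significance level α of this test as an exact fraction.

Under H₀, S ~ Binomial(13, 3/10), and α = P(S ≥ 10).
Adding the binomial terms for j = 10 through 13 with p = 3/10 yields 651960009/1000000000000.

651960009/1000000000000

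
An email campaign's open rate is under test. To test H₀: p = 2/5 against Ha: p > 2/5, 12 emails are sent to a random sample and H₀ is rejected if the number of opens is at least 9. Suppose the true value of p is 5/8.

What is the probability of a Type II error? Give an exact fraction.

β = P(fail to reject H₀ | Ha true) = P(Y ≤ 8 | p = 5/8), Y ~ Binomial(12, 5/8).
Equivalently, β = 1 − P(Y ≥ 9) = 49315179861/68719476736.

49315179861/68719476736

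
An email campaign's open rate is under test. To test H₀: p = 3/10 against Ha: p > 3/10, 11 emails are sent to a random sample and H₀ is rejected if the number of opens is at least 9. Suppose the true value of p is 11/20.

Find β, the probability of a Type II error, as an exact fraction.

38288445266097/40960000000000

Under the alternative p = 11/20, K ~ Binomial(11, 11/20); β is the probability the test does not reject, P(K < 9).
Equivalently, β = 1 − P(K ≥ 9) = 38288445266097/40960000000000.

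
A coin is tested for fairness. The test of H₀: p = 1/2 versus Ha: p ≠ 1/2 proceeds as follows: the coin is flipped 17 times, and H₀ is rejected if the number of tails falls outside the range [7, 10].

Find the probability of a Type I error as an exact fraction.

The significance level is the null-hypothesis probability of the rejection region {≤6} ∪ {≥11}.
The two tails are symmetric, so α = 2·(1 + 17 + 136 + 680 + 2380 + 6188 + 12376)/2^17 = 43556/131072 = 10889/32768.

10889/32768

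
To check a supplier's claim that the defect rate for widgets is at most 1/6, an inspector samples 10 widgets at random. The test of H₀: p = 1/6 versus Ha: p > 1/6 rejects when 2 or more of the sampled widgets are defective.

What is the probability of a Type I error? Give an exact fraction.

10389767/20155392

The significance level is the probability, assuming p = 1/6, of seeing 2 or more defectives in 10 draws.
α = 1 − P(Y ≤ 1) = 1 − 9765625/20155392 = 10389767/20155392.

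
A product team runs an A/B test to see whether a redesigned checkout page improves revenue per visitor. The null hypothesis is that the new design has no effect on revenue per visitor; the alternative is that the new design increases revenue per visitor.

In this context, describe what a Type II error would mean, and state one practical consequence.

A Type II error is failing to reject H₀ when H₀ is false.
Here that means keeping the current design when actually the new design increases revenue per visitor.

A Type II error would mean concluding that the new design has no effect on revenue per visitor (or at least failing to establish that the new design increases revenue per visitor) when in fact the new design increases revenue per visitor. Consequence: a genuinely better design is discarded.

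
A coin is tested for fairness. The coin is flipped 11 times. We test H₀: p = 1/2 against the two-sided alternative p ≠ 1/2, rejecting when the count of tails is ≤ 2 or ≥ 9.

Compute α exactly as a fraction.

α = P(S ≤ 2 or S ≥ 9 | p = 1/2), S ~ Binomial(11, 1/2).
By symmetry, α = 2·P(S ≤ 2) = 2·(1 + 11 + 55)/2048 = 134/2048 = 67/1024.

67/1024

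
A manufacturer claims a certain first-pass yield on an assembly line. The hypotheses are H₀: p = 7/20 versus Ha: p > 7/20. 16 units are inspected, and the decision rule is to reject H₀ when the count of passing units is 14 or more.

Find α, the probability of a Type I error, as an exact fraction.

The Type I error probability is α = P(X ≥ 14) computed under H₀, where X ~ Binomial(16, 7/20).
Adding the binomial terms for j = 14 through 16 with p = 7/20 yields 2955017928403093/131072000000000000000.

2955017928403093/131072000000000000000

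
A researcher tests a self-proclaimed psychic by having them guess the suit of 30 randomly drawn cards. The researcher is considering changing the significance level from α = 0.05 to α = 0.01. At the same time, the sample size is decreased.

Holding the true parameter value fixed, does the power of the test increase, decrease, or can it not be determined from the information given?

Tightening α shrinks the rejection region. When Ha holds, fewer sample outcomes clear the stricter threshold, so more fall in the acceptance region. With less data the test statistic is noisier; under Ha, more outcomes land inside the acceptance region. Both changes push β in the same direction.
Since power = 1 − β and β increases, power decreases.

It decreases.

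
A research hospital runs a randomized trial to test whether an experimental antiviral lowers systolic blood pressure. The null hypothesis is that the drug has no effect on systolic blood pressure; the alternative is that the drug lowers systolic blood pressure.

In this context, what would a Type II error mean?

A Type II error would mean concluding that the drug has no effect on systolic blood pressure (or at least failing to establish that the drug lowers systolic blood pressure) when in fact the drug lowers systolic blood pressure.

A Type II error is failing to reject H₀ when H₀ is false.
Here that means concluding there is insufficient evidence that the drug works when actually the drug lowers systolic blood pressure.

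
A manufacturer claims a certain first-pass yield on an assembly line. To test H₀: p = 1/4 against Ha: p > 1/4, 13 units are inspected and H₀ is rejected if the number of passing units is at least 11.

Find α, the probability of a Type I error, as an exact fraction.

The Type I error probability is α = P(Y ≥ 11) computed under H₀, where Y ~ Binomial(13, 1/4).
Summing C(13,j)(1/4)^j(3/4)^{13−j} for j = 11,…,13 gives 371/33554432.

371/33554432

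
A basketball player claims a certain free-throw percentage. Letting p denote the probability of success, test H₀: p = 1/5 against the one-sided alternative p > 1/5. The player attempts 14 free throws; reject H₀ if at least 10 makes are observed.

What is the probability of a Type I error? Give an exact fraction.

α = P(reject H₀ | H₀ true) = P(Y ≥ 10 | p = 1/5), with Y ~ Binomial(14, 1/5).
Summing C(14,j)(1/5)^j(4/5)^{14−j} for j = 10,…,14 gives 56213/1220703125.

56213/1220703125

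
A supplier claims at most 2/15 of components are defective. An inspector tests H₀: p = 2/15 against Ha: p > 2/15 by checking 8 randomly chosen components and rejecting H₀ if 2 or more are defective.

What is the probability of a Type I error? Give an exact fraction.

α = P(reject H₀ | H₀ true) = P(K ≥ 2 | p = 2/15), K ~ Binomial(8, 2/15).
Computing the lower-tail complement: 1 − 1819706993/2562890625 = 743183632/2562890625.

743183632/2562890625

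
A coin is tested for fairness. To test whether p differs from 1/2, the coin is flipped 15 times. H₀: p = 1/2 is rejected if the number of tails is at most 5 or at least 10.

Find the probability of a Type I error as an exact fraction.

309/1024

α = P(X ≤ 5 or X ≥ 10 | p = 1/2), X ~ Binomial(15, 1/2).
By symmetry, α = 2·P(X ≤ 5) = 2·(1 + 15 + 105 + 455 + 1365 + 3003)/32768 = 9888/32768 = 309/1024.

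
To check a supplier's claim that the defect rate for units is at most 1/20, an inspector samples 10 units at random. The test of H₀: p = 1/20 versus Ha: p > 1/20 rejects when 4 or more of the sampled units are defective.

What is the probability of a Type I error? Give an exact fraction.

2632954721/2560000000000

The significance level is the probability, assuming p = 1/20, of seeing 4 or more defectives in 10 draws.
α = 1 − P(X ≤ 3) = 1 − 2557367045279/2560000000000 = 2632954721/2560000000000.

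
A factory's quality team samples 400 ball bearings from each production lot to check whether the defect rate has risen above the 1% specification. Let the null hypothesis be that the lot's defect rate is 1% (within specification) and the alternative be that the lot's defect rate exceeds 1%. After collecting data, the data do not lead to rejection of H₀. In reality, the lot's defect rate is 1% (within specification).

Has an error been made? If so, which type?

The test retained a true H₀ — the decision matches the true state.

Neither — the decision is correct.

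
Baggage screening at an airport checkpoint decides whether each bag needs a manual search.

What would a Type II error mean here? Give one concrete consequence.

With the conventional null hypothesis that the bag contains no prohibited items:
A Type II error is failing to reject H₀ when H₀ is false.
Here that means letting the bag through when actually the bag contains a prohibited item.

A Type II error would mean concluding that the bag contains no prohibited items (or at least failing to establish that the bag contains a prohibited item) when in fact the bag contains a prohibited item. Consequence: a prohibited item passes through security undetected.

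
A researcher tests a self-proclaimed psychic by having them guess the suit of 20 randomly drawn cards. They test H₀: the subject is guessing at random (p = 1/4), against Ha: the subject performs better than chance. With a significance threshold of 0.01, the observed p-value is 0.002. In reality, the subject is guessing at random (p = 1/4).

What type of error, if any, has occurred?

Since p = 0.002 < α = 0.01, H₀ is rejected.
H₀ is true (actually the subject is guessing at random (p = 1/4)).
Rejecting a true H₀ is a Type I error.

Type I error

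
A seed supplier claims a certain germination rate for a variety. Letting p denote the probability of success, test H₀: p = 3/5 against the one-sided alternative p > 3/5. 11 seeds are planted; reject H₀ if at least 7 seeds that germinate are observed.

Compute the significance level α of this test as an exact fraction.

The Type I error probability is α = P(S ≥ 7) computed under H₀, where S ~ Binomial(11, 3/5).
Adding the binomial terms for j = 7 through 11 with p = 3/5 yields 5202873/9765625.

5202873/9765625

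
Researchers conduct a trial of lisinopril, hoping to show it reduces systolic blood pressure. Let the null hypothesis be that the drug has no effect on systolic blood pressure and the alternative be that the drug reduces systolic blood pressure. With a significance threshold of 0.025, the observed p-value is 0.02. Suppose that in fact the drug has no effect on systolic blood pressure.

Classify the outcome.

Type I error

Since p = 0.02 < α = 0.025, H₀ is rejected.
H₀ is true (actually the drug has no effect on systolic blood pressure).
Rejecting a true H₀ is a Type I error.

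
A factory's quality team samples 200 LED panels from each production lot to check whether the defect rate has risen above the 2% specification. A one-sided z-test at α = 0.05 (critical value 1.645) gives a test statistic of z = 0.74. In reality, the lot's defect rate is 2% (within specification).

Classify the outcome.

The conventional null hypothesis is that the lot's defect rate is 2% (within specification).
Since z = 0.74 ≤ z* = 1.645, H₀ is not rejected.
H₀ is true (actually the lot's defect rate is 2% (within specification)).
The decision matches the true state — no error.

No error (correct decision).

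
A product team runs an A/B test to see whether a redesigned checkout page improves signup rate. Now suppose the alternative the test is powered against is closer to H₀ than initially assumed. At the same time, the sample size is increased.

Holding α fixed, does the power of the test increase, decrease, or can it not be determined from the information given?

Cannot be determined from the information given.

The first change alone would make β increase; the second alone would make β decrease. Which effect dominates depends on the magnitudes, which are not given.
Since power = 1 − β, the effect on power is likewise indeterminate.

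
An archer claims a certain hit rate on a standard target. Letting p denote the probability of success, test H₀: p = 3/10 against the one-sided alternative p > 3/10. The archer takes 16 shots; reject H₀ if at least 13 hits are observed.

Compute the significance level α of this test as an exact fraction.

Under H₀, Y ~ Binomial(16, 3/10), and α = P(Y ≥ 13).
Adding the binomial terms for j = 13 through 16 with p = 3/10 yields 67202308773/2000000000000000.

67202308773/2000000000000000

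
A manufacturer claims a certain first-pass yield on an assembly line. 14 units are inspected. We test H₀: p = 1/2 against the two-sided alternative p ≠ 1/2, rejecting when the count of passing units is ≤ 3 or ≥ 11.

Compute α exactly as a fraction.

α = P(S ≤ 3 or S ≥ 11 | p = 1/2), S ~ Binomial(14, 1/2).
By symmetry, α = 2·P(S ≤ 3) = 2·(1 + 14 + 91 + 364)/16384 = 940/16384 = 235/4096.

235/4096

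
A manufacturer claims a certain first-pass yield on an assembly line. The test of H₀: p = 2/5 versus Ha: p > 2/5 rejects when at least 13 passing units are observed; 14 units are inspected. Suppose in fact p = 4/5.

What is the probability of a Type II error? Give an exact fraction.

4895556073/6103515625

Under the alternative p = 4/5, X ~ Binomial(14, 4/5); β is the probability the test does not reject, P(X < 13).
Adding the binomial probabilities P(X=0)+…+P(X=12) at p = 4/5 gives 4895556073/6103515625.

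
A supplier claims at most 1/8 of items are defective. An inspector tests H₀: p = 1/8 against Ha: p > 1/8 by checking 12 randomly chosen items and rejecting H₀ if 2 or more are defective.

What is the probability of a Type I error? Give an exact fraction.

31150268619/68719476736

Under H₀, K ~ Binomial(12, 1/8); the Type I error rate is P(K ≥ 2).
Computing the lower-tail complement: 1 − 37569208117/68719476736 = 31150268619/68719476736.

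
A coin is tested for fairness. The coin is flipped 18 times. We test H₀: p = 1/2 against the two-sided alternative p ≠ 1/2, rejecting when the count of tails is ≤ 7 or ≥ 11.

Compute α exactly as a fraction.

Under H₀, K ~ Binomial(18, 1/2); α is the probability of landing in either tail, P(K ≤ 7) + P(K ≥ 11).
By symmetry, α = 2·P(K ≤ 7) = 2·(1 + 18 + 153 + 816 + 3060 + 8568 + 18564 + 31824)/262144 = 126008/262144 = 15751/32768.

15751/32768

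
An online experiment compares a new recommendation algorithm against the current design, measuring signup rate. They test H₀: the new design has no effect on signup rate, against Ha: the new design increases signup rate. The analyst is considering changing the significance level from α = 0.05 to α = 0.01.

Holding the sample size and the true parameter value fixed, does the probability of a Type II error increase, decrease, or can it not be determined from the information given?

Lowering α raises the bar for rejection; under Ha, the test now fails to reject on outcomes it previously would have rejected.

It increases.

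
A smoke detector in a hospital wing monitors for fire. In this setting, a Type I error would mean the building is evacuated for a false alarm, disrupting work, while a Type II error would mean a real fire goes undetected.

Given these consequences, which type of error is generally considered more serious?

Type II error

The Type II consequence (a real fire goes undetected) is more severe than the Type I consequence (the building is evacuated for a false alarm, disrupting work).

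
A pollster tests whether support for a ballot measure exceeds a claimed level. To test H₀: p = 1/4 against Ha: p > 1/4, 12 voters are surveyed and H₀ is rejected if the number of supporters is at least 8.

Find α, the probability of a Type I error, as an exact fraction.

23333/8388608

Under H₀, K ~ Binomial(12, 1/4), and α = P(K ≥ 8).
Adding the binomial terms for j = 8 through 12 with p = 1/4 yields 23333/8388608.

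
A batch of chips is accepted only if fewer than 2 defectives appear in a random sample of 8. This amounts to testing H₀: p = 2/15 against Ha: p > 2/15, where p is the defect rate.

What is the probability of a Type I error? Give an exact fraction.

α = P(reject H₀ | H₀ true) = P(X ≥ 2 | p = 2/15), X ~ Binomial(8, 2/15).
Computing the lower-tail complement: 1 − 1819706993/2562890625 = 743183632/2562890625.

743183632/2562890625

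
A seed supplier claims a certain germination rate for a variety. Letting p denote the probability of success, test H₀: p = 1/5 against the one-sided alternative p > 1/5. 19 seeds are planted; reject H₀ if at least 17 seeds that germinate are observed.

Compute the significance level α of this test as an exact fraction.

2813/19073486328125

The Type I error probability is α = P(Y ≥ 17) computed under H₀, where Y ~ Binomial(19, 1/5).
P(Y ≥ 17) = Σ_{j=17}^{19} C(19,j)·(1/5)^j·(4/5)^{19-j} = 2813/19073486328125.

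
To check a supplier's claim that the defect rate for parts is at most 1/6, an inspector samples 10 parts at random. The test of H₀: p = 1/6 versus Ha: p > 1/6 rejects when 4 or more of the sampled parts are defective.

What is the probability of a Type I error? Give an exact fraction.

α = P(reject H₀ | H₀ true) = P(K ≥ 4 | p = 1/6), K ~ Binomial(10, 1/6).
Computing the lower-tail complement: 1 − 390625/419904 = 29279/419904.

29279/419904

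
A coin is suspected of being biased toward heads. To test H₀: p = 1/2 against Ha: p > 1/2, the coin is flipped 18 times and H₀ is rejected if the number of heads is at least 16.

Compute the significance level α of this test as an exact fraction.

43/65536

The Type I error probability is α = P(X ≥ 16) computed under H₀, where X ~ Binomial(18, 1/2).
P(X ≥ 16) = [C(18,16) + C(18,17) + C(18,18)] / 2^18 = (153 + 18 + 1) / 262144 = 172/262144 = 43/65536.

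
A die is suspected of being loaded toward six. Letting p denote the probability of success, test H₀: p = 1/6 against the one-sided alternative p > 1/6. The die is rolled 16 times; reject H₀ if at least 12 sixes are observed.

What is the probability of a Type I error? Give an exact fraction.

The Type I error probability is α = P(X ≥ 12) computed under H₀, where X ~ Binomial(16, 1/6).
P(X ≥ 12) = Σ_{j=12}^{16} C(16,j)·(1/6)^j·(5/6)^{16-j} = 134509/313456656384.

134509/313456656384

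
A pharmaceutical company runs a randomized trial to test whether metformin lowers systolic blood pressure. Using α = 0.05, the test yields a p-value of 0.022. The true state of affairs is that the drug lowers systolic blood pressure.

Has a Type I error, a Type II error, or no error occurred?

The conventional null hypothesis is that the drug has no effect on systolic blood pressure.
Since p = 0.022 < α = 0.05, H₀ is rejected.
H₀ is false (actually the drug lowers systolic blood pressure).
The decision matches the true state — no error.

No error (correct decision).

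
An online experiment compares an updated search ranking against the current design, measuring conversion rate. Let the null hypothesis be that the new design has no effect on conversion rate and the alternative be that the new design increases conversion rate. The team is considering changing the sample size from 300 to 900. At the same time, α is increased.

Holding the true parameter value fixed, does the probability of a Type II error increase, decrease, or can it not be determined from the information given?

It decreases.

More data shrinks sampling variability; the test statistic under Ha concentrates further from the null value, making rejection more likely. With a larger α the critical value moves toward the center, so more of the Ha sampling distribution lies in the rejection region. Both changes push β in the same direction.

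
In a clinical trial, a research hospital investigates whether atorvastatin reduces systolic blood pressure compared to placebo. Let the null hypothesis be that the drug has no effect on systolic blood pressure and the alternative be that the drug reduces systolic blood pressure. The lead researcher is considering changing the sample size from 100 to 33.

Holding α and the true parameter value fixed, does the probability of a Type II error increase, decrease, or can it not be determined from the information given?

It increases.

With less data the test statistic is noisier; under Ha, more outcomes land inside the acceptance region.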